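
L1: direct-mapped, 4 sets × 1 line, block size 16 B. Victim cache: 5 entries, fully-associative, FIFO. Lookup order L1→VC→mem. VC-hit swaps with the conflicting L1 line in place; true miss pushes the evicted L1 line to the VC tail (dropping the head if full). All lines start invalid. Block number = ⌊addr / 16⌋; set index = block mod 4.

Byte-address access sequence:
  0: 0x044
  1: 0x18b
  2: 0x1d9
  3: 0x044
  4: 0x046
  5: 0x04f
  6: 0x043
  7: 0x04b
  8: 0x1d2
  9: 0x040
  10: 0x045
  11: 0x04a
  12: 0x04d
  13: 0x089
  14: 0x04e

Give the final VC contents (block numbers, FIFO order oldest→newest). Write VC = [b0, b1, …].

VC = [24, 8]

  [0] addr=0x44 blk=4 s=0: MISS | VC []
  [1] addr=0x18b blk=24 s=0: MISS | VC [4]
  [2] addr=0x1d9 blk=29 s=1: MISS | VC [4]
  [3] addr=0x44 blk=4 s=0: VC-HIT | VC [24]
  [4] addr=0x46 blk=4 s=0: L1-HIT | VC [24]
  [5] addr=0x4f blk=4 s=0: L1-HIT | VC [24]
  [6] addr=0x43 blk=4 s=0: L1-HIT | VC [24]
  [7] addr=0x4b blk=4 s=0: L1-HIT | VC [24]
  [8] addr=0x1d2 blk=29 s=1: L1-HIT | VC [24]
  [9] addr=0x40 blk=4 s=0: L1-HIT | VC [24]
  [10] addr=0x45 blk=4 s=0: L1-HIT | VC [24]
  [11] addr=0x4a blk=4 s=0: L1-HIT | VC [24]
  [12] addr=0x4d blk=4 s=0: L1-HIT | VC [24]
  [13] addr=0x89 blk=8 s=0: MISS | VC [24, 4]
  [14] addr=0x4e blk=4 s=0: VC-HIT | VC [24, 8]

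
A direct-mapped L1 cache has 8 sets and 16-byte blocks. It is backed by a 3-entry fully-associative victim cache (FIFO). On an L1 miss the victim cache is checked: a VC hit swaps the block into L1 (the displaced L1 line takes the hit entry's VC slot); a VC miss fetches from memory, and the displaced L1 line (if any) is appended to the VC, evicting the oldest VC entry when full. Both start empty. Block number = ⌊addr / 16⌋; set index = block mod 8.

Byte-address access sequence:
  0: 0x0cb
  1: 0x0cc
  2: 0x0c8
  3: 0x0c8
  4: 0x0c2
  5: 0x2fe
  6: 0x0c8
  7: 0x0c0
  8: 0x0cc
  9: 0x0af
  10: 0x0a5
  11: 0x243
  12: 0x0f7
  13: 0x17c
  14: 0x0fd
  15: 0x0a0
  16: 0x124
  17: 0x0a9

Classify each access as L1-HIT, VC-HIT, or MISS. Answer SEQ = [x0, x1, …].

SEQ = [MISS, L1-HIT, L1-HIT, L1-HIT, L1-HIT, MISS, L1-HIT, L1-HIT, L1-HIT, MISS, L1-HIT, MISS, MISS, MISS, VC-HIT, L1-HIT, MISS, VC-HIT]

  [0] addr=0xcb blk=12 s=4: MISS | VC []
  [1] addr=0xcc blk=12 s=4: L1-HIT | VC []
  [2] addr=0xc8 blk=12 s=4: L1-HIT | VC []
  [3] addr=0xc8 blk=12 s=4: L1-HIT | VC []
  [4] addr=0xc2 blk=12 s=4: L1-HIT | VC []
  [5] addr=0x2fe blk=47 s=7: MISS | VC []
  [6] addr=0xc8 blk=12 s=4: L1-HIT | VC []
  [7] addr=0xc0 blk=12 s=4: L1-HIT | VC []
  [8] addr=0xcc blk=12 s=4: L1-HIT | VC []
  [9] addr=0xaf blk=10 s=2: MISS | VC []
  [10] addr=0xa5 blk=10 s=2: L1-HIT | VC []
  [11] addr=0x243 blk=36 s=4: MISS | VC [12]
  [12] addr=0xf7 blk=15 s=7: MISS | VC [12, 47]
  [13] addr=0x17c blk=23 s=7: MISS | VC [12, 47, 15]
  [14] addr=0xfd blk=15 s=7: VC-HIT | VC [12, 47, 23]
  [15] addr=0xa0 blk=10 s=2: L1-HIT | VC [12, 47, 23]
  [16] addr=0x124 blk=18 s=2: MISS | VC [47, 23, 10]
  [17] addr=0xa9 blk=10 s=2: VC-HIT | VC [47, 23, 18]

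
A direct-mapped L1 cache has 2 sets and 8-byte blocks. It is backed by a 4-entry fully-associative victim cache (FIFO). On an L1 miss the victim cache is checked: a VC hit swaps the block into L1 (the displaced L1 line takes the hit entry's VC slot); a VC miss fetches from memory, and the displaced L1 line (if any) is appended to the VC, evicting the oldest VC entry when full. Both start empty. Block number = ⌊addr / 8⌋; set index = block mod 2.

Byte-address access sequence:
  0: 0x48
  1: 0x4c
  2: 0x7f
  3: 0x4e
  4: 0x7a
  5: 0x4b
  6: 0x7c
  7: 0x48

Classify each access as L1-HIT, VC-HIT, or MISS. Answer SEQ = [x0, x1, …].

0: 0x48 (blk 9, set 1) → MISS  vc=[]
1: 0x4c (blk 9, set 1) → L1-HIT  vc=[]
2: 0x7f (blk 15, set 1) → MISS  vc=[9]
3: 0x4e (blk 9, set 1) → VC-HIT  vc=[15]
4: 0x7a (blk 15, set 1) → VC-HIT  vc=[9]
5: 0x4b (blk 9, set 1) → VC-HIT  vc=[15]
6: 0x7c (blk 15, set 1) → VC-HIT  vc=[9]
7: 0x48 (blk 9, set 1) → VC-HIT  vc=[15]

SEQ = [MISS, L1-HIT, MISS, VC-HIT, VC-HIT, VC-HIT, VC-HIT, VC-HIT]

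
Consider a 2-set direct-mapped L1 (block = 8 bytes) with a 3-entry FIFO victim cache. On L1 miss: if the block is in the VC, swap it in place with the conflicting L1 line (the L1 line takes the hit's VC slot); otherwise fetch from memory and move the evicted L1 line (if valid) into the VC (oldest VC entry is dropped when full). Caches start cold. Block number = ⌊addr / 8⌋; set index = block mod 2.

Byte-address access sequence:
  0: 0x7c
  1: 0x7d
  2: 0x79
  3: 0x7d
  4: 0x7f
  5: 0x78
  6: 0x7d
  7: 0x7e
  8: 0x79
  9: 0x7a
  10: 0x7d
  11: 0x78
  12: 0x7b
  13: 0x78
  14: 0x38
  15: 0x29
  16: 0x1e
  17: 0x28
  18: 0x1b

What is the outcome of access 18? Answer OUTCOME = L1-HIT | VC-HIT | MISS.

OUTCOME = VC-HIT

#0 0x7c→b15/s1 MISS; vc=[]
#1 0x7d→b15/s1 L1-HIT; vc=[]
#2 0x79→b15/s1 L1-HIT; vc=[]
#3 0x7d→b15/s1 L1-HIT; vc=[]
#4 0x7f→b15/s1 L1-HIT; vc=[]
#5 0x78→b15/s1 L1-HIT; vc=[]
#6 0x7d→b15/s1 L1-HIT; vc=[]
#7 0x7e→b15/s1 L1-HIT; vc=[]
#8 0x79→b15/s1 L1-HIT; vc=[]
#9 0x7a→b15/s1 L1-HIT; vc=[]
#10 0x7d→b15/s1 L1-HIT; vc=[]
#11 0x78→b15/s1 L1-HIT; vc=[]
#12 0x7b→b15/s1 L1-HIT; vc=[]
#13 0x78→b15/s1 L1-HIT; vc=[]
#14 0x38→b7/s1 MISS; vc=[15]
#15 0x29→b5/s1 MISS; vc=[15,7]
#16 0x1e→b3/s1 MISS; vc=[15,7,5]
#17 0x28→b5/s1 VC-HIT; vc=[15,7,3]
#18 0x1b→b3/s1 VC-HIT; vc=[15,7,5]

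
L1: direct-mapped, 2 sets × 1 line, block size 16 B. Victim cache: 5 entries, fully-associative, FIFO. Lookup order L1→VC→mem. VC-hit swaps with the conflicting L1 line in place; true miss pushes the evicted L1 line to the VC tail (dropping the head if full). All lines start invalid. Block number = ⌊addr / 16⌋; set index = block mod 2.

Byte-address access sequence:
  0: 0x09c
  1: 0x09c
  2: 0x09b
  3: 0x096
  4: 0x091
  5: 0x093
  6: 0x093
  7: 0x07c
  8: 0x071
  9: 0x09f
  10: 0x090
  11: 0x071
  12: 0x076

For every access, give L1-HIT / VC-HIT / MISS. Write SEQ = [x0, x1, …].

SEQ = [MISS, L1-HIT, L1-HIT, L1-HIT, L1-HIT, L1-HIT, L1-HIT, MISS, L1-HIT, VC-HIT, L1-HIT, VC-HIT, L1-HIT]

  [0] addr=0x9c blk=9 s=1: MISS | VC []
  [1] addr=0x9c blk=9 s=1: L1-HIT | VC []
  [2] addr=0x9b blk=9 s=1: L1-HIT | VC []
  [3] addr=0x96 blk=9 s=1: L1-HIT | VC []
  [4] addr=0x91 blk=9 s=1: L1-HIT | VC []
  [5] addr=0x93 blk=9 s=1: L1-HIT | VC []
  [6] addr=0x93 blk=9 s=1: L1-HIT | VC []
  [7] addr=0x7c blk=7 s=1: MISS | VC [9]
  [8] addr=0x71 blk=7 s=1: L1-HIT | VC [9]
  [9] addr=0x9f blk=9 s=1: VC-HIT | VC [7]
  [10] addr=0x90 blk=9 s=1: L1-HIT | VC [7]
  [11] addr=0x71 blk=7 s=1: VC-HIT | VC [9]
  [12] addr=0x76 blk=7 s=1: L1-HIT | VC [9]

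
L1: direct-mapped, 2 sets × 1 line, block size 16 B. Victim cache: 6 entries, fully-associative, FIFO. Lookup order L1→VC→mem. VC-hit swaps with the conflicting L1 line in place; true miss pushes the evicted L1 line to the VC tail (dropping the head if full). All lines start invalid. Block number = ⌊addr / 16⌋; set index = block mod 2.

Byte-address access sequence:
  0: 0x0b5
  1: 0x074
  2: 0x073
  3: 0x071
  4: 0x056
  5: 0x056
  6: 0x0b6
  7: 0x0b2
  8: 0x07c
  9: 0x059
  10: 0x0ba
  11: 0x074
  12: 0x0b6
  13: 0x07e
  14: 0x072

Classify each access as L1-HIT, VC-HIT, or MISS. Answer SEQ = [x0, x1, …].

#0 0xb5→b11/s1 MISS; vc=[]
#1 0x74→b7/s1 MISS; vc=[11]
#2 0x73→b7/s1 L1-HIT; vc=[11]
#3 0x71→b7/s1 L1-HIT; vc=[11]
#4 0x56→b5/s1 MISS; vc=[11,7]
#5 0x56→b5/s1 L1-HIT; vc=[11,7]
#6 0xb6→b11/s1 VC-HIT; vc=[5,7]
#7 0xb2→b11/s1 L1-HIT; vc=[5,7]
#8 0x7c→b7/s1 VC-HIT; vc=[5,11]
#9 0x59→b5/s1 VC-HIT; vc=[7,11]
#10 0xba→b11/s1 VC-HIT; vc=[7,5]
#11 0x74→b7/s1 VC-HIT; vc=[11,5]
#12 0xb6→b11/s1 VC-HIT; vc=[7,5]
#13 0x7e→b7/s1 VC-HIT; vc=[11,5]
#14 0x72→b7/s1 L1-HIT; vc=[11,5]

SEQ = [MISS, MISS, L1-HIT, L1-HIT, MISS, L1-HIT, VC-HIT, L1-HIT, VC-HIT, VC-HIT, VC-HIT, VC-HIT, VC-HIT, VC-HIT, L1-HIT]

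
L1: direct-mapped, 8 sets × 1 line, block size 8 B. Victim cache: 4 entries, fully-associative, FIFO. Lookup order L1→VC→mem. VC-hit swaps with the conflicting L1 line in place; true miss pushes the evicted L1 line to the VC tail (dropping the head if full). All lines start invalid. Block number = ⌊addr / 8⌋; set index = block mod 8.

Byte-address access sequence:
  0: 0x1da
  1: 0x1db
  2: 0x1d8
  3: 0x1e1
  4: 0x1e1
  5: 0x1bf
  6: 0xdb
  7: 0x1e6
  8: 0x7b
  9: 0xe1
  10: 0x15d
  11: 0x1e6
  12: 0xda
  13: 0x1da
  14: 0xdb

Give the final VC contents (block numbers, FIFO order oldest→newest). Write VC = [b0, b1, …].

  [0] addr=0x1da blk=59 s=3: MISS | VC []
  [1] addr=0x1db blk=59 s=3: L1-HIT | VC []
  [2] addr=0x1d8 blk=59 s=3: L1-HIT | VC []
  [3] addr=0x1e1 blk=60 s=4: MISS | VC []
  [4] addr=0x1e1 blk=60 s=4: L1-HIT | VC []
  [5] addr=0x1bf blk=55 s=7: MISS | VC []
  [6] addr=0xdb blk=27 s=3: MISS | VC [59]
  [7] addr=0x1e6 blk=60 s=4: L1-HIT | VC [59]
  [8] addr=0x7b blk=15 s=7: MISS | VC [59, 55]
  [9] addr=0xe1 blk=28 s=4: MISS | VC [59, 55, 60]
  [10] addr=0x15d blk=43 s=3: MISS | VC [59, 55, 60, 27]
  [11] addr=0x1e6 blk=60 s=4: VC-HIT | VC [59, 55, 28, 27]
  [12] addr=0xda blk=27 s=3: VC-HIT | VC [59, 55, 28, 43]
  [13] addr=0x1da blk=59 s=3: VC-HIT | VC [27, 55, 28, 43]
  [14] addr=0xdb blk=27 s=3: VC-HIT | VC [59, 55, 28, 43]

VC = [59, 55, 28, 43]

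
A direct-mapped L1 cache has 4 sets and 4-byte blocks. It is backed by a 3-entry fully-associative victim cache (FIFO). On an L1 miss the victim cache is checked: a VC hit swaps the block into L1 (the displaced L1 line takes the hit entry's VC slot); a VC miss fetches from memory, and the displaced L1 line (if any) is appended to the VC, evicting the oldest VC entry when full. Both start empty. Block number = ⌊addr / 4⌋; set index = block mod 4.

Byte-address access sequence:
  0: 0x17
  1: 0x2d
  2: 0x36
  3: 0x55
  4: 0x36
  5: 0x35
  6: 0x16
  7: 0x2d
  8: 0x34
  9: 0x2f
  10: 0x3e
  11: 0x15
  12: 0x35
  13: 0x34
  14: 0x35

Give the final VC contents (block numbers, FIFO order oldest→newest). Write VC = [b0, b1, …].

VC = [5, 21, 11]

  [0] addr=0x17 blk=5 s=1: MISS | VC []
  [1] addr=0x2d blk=11 s=3: MISS | VC []
  [2] addr=0x36 blk=13 s=1: MISS | VC [5]
  [3] addr=0x55 blk=21 s=1: MISS | VC [5, 13]
  [4] addr=0x36 blk=13 s=1: VC-HIT | VC [5, 21]
  [5] addr=0x35 blk=13 s=1: L1-HIT | VC [5, 21]
  [6] addr=0x16 blk=5 s=1: VC-HIT | VC [13, 21]
  [7] addr=0x2d blk=11 s=3: L1-HIT | VC [13, 21]
  [8] addr=0x34 blk=13 s=1: VC-HIT | VC [5, 21]
  [9] addr=0x2f blk=11 s=3: L1-HIT | VC [5, 21]
  [10] addr=0x3e blk=15 s=3: MISS | VC [5, 21, 11]
  [11] addr=0x15 blk=5 s=1: VC-HIT | VC [13, 21, 11]
  [12] addr=0x35 blk=13 s=1: VC-HIT | VC [5, 21, 11]
  [13] addr=0x34 blk=13 s=1: L1-HIT | VC [5, 21, 11]
  [14] addr=0x35 blk=13 s=1: L1-HIT | VC [5, 21, 11]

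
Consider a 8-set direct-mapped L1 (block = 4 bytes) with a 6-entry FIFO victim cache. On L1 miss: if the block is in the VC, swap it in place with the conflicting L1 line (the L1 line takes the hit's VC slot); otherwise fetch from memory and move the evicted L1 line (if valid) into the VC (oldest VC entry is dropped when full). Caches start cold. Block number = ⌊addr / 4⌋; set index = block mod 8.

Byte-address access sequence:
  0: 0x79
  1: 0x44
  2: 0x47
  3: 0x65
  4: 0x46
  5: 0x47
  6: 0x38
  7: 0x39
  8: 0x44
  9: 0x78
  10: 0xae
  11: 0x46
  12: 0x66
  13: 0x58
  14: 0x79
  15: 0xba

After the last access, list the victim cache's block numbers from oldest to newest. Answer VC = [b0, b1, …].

VC = [17, 14, 22, 30]

0: 0x79 (blk 30, set 6) → MISS  vc=[]
1: 0x44 (blk 17, set 1) → MISS  vc=[]
2: 0x47 (blk 17, set 1) → L1-HIT  vc=[]
3: 0x65 (blk 25, set 1) → MISS  vc=[17]
4: 0x46 (blk 17, set 1) → VC-HIT  vc=[25]
5: 0x47 (blk 17, set 1) → L1-HIT  vc=[25]
6: 0x38 (blk 14, set 6) → MISS  vc=[25, 30]
7: 0x39 (blk 14, set 6) → L1-HIT  vc=[25, 30]
8: 0x44 (blk 17, set 1) → L1-HIT  vc=[25, 30]
9: 0x78 (blk 30, set 6) → VC-HIT  vc=[25, 14]
10: 0xae (blk 43, set 3) → MISS  vc=[25, 14]
11: 0x46 (blk 17, set 1) → L1-HIT  vc=[25, 14]
12: 0x66 (blk 25, set 1) → VC-HIT  vc=[17, 14]
13: 0x58 (blk 22, set 6) → MISS  vc=[17, 14, 30]
14: 0x79 (blk 30, set 6) → VC-HIT  vc=[17, 14, 22]
15: 0xba (blk 46, set 6) → MISS  vc=[17, 14, 22, 30]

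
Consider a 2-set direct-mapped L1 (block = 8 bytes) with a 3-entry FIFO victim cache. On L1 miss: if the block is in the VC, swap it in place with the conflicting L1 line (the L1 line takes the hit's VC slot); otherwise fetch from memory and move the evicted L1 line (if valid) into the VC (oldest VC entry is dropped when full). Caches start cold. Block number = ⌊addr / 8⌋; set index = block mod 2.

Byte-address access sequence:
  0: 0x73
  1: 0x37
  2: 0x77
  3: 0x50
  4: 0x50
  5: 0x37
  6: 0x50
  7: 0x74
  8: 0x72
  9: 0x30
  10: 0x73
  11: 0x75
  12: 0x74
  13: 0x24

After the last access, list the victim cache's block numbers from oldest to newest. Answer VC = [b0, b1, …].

0: 0x73 (blk 14, set 0) → MISS  vc=[]
1: 0x37 (blk 6, set 0) → MISS  vc=[14]
2: 0x77 (blk 14, set 0) → VC-HIT  vc=[6]
3: 0x50 (blk 10, set 0) → MISS  vc=[6, 14]
4: 0x50 (blk 10, set 0) → L1-HIT  vc=[6, 14]
5: 0x37 (blk 6, set 0) → VC-HIT  vc=[10, 14]
6: 0x50 (blk 10, set 0) → VC-HIT  vc=[6, 14]
7: 0x74 (blk 14, set 0) → VC-HIT  vc=[6, 10]
8: 0x72 (blk 14, set 0) → L1-HIT  vc=[6, 10]
9: 0x30 (blk 6, set 0) → VC-HIT  vc=[14, 10]
10: 0x73 (blk 14, set 0) → VC-HIT  vc=[6, 10]
11: 0x75 (blk 14, set 0) → L1-HIT  vc=[6, 10]
12: 0x74 (blk 14, set 0) → L1-HIT  vc=[6, 10]
13: 0x24 (blk 4, set 0) → MISS  vc=[6, 10, 14]

VC = [6, 10, 14]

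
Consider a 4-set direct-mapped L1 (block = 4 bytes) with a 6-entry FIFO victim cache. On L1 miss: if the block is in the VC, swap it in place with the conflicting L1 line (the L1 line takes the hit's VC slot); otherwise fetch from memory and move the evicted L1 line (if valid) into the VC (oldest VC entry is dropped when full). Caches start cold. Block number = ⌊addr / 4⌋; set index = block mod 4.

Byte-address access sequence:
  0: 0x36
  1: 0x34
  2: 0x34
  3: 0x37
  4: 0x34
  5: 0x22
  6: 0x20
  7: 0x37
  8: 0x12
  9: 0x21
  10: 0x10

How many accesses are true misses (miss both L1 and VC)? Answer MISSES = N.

  [0] addr=0x36 blk=13 s=1: MISS | VC []
  [1] addr=0x34 blk=13 s=1: L1-HIT | VC []
  [2] addr=0x34 blk=13 s=1: L1-HIT | VC []
  [3] addr=0x37 blk=13 s=1: L1-HIT | VC []
  [4] addr=0x34 blk=13 s=1: L1-HIT | VC []
  [5] addr=0x22 blk=8 s=0: MISS | VC []
  [6] addr=0x20 blk=8 s=0: L1-HIT | VC []
  [7] addr=0x37 blk=13 s=1: L1-HIT | VC []
  [8] addr=0x12 blk=4 s=0: MISS | VC [8]
  [9] addr=0x21 blk=8 s=0: VC-HIT | VC [4]
  [10] addr=0x10 blk=4 s=0: VC-HIT | VC [8]

MISSES = 3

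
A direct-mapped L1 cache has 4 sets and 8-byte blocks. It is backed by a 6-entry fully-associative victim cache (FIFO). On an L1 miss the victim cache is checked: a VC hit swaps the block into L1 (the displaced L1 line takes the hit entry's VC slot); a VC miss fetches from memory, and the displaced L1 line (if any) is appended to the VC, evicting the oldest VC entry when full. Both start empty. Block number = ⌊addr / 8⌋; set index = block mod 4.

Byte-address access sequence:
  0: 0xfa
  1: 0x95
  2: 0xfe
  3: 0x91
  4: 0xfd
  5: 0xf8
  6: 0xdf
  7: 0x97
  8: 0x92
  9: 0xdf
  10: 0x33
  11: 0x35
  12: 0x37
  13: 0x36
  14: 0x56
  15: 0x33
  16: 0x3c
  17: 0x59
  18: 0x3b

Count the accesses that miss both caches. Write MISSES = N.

  [0] addr=0xfa blk=31 s=3: MISS | VC []
  [1] addr=0x95 blk=18 s=2: MISS | VC []
  [2] addr=0xfe blk=31 s=3: L1-HIT | VC []
  [3] addr=0x91 blk=18 s=2: L1-HIT | VC []
  [4] addr=0xfd blk=31 s=3: L1-HIT | VC []
  [5] addr=0xf8 blk=31 s=3: L1-HIT | VC []
  [6] addr=0xdf blk=27 s=3: MISS | VC [31]
  [7] addr=0x97 blk=18 s=2: L1-HIT | VC [31]
  [8] addr=0x92 blk=18 s=2: L1-HIT | VC [31]
  [9] addr=0xdf blk=27 s=3: L1-HIT | VC [31]
  [10] addr=0x33 blk=6 s=2: MISS | VC [31, 18]
  [11] addr=0x35 blk=6 s=2: L1-HIT | VC [31, 18]
  [12] addr=0x37 blk=6 s=2: L1-HIT | VC [31, 18]
  [13] addr=0x36 blk=6 s=2: L1-HIT | VC [31, 18]
  [14] addr=0x56 blk=10 s=2: MISS | VC [31, 18, 6]
  [15] addr=0x33 blk=6 s=2: VC-HIT | VC [31, 18, 10]
  [16] addr=0x3c blk=7 s=3: MISS | VC [31, 18, 10, 27]
  [17] addr=0x59 blk=11 s=3: MISS | VC [31, 18, 10, 27, 7]
  [18] addr=0x3b blk=7 s=3: VC-HIT | VC [31, 18, 10, 27, 11]

MISSES = 7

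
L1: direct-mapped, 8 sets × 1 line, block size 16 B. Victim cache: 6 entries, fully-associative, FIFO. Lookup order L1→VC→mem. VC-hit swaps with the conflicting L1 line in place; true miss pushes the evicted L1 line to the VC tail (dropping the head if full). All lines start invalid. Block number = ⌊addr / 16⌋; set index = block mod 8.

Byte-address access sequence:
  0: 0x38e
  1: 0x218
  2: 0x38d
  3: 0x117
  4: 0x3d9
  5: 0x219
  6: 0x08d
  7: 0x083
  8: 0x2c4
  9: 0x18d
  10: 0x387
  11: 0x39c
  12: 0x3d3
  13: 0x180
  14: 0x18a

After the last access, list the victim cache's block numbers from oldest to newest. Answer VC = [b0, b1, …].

VC = [17, 56, 8, 33]

  [0] addr=0x38e blk=56 s=0: MISS | VC []
  [1] addr=0x218 blk=33 s=1: MISS | VC []
  [2] addr=0x38d blk=56 s=0: L1-HIT | VC []
  [3] addr=0x117 blk=17 s=1: MISS | VC [33]
  [4] addr=0x3d9 blk=61 s=5: MISS | VC [33]
  [5] addr=0x219 blk=33 s=1: VC-HIT | VC [17]
  [6] addr=0x8d blk=8 s=0: MISS | VC [17, 56]
  [7] addr=0x83 blk=8 s=0: L1-HIT | VC [17, 56]
  [8] addr=0x2c4 blk=44 s=4: MISS | VC [17, 56]
  [9] addr=0x18d blk=24 s=0: MISS | VC [17, 56, 8]
  [10] addr=0x387 blk=56 s=0: VC-HIT | VC [17, 24, 8]
  [11] addr=0x39c blk=57 s=1: MISS | VC [17, 24, 8, 33]
  [12] addr=0x3d3 blk=61 s=5: L1-HIT | VC [17, 24, 8, 33]
  [13] addr=0x180 blk=24 s=0: VC-HIT | VC [17, 56, 8, 33]
  [14] addr=0x18a blk=24 s=0: L1-HIT | VC [17, 56, 8, 33]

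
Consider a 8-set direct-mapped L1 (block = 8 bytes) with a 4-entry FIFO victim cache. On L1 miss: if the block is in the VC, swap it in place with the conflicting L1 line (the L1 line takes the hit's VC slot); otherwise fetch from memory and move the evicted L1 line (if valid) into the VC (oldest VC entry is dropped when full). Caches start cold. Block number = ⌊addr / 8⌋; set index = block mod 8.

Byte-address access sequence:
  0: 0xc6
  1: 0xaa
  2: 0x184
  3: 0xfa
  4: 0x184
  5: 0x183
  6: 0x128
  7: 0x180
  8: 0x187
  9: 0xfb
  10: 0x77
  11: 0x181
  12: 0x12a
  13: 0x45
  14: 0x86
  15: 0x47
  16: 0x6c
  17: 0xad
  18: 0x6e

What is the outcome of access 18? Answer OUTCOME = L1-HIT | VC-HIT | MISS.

  [0] addr=0xc6 blk=24 s=0: MISS | VC []
  [1] addr=0xaa blk=21 s=5: MISS | VC []
  [2] addr=0x184 blk=48 s=0: MISS | VC [24]
  [3] addr=0xfa blk=31 s=7: MISS | VC [24]
  [4] addr=0x184 blk=48 s=0: L1-HIT | VC [24]
  [5] addr=0x183 blk=48 s=0: L1-HIT | VC [24]
  [6] addr=0x128 blk=37 s=5: MISS | VC [24, 21]
  [7] addr=0x180 blk=48 s=0: L1-HIT | VC [24, 21]
  [8] addr=0x187 blk=48 s=0: L1-HIT | VC [24, 21]
  [9] addr=0xfb blk=31 s=7: L1-HIT | VC [24, 21]
  [10] addr=0x77 blk=14 s=6: MISS | VC [24, 21]
  [11] addr=0x181 blk=48 s=0: L1-HIT | VC [24, 21]
  [12] addr=0x12a blk=37 s=5: L1-HIT | VC [24, 21]
  [13] addr=0x45 blk=8 s=0: MISS | VC [24, 21, 48]
  [14] addr=0x86 blk=16 s=0: MISS | VC [24, 21, 48, 8]
  [15] addr=0x47 blk=8 s=0: VC-HIT | VC [24, 21, 48, 16]
  [16] addr=0x6c blk=13 s=5: MISS | VC [21, 48, 16, 37]
  [17] addr=0xad blk=21 s=5: VC-HIT | VC [13, 48, 16, 37]
  [18] addr=0x6e blk=13 s=5: VC-HIT | VC [21, 48, 16, 37]

OUTCOME = VC-HIT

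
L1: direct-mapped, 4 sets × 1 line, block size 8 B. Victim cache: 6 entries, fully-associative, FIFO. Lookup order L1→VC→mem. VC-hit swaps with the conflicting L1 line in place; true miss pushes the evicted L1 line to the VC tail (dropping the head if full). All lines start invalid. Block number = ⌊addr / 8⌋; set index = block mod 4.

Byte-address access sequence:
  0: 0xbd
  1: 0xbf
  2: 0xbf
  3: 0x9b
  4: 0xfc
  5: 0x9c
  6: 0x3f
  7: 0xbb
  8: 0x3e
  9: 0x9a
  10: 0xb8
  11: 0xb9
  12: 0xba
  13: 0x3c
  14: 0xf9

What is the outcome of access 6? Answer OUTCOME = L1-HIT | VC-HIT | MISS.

OUTCOME = MISS

0: 0xbd (blk 23, set 3) → MISS  vc=[]
1: 0xbf (blk 23, set 3) → L1-HIT  vc=[]
2: 0xbf (blk 23, set 3) → L1-HIT  vc=[]
3: 0x9b (blk 19, set 3) → MISS  vc=[23]
4: 0xfc (blk 31, set 3) → MISS  vc=[23, 19]
5: 0x9c (blk 19, set 3) → VC-HIT  vc=[23, 31]
6: 0x3f (blk 7, set 3) → MISS  vc=[23, 31, 19]
7: 0xbb (blk 23, set 3) → VC-HIT  vc=[7, 31, 19]
8: 0x3e (blk 7, set 3) → VC-HIT  vc=[23, 31, 19]
9: 0x9a (blk 19, set 3) → VC-HIT  vc=[23, 31, 7]
10: 0xb8 (blk 23, set 3) → VC-HIT  vc=[19, 31, 7]
11: 0xb9 (blk 23, set 3) → L1-HIT  vc=[19, 31, 7]
12: 0xba (blk 23, set 3) → L1-HIT  vc=[19, 31, 7]
13: 0x3c (blk 7, set 3) → VC-HIT  vc=[19, 31, 23]
14: 0xf9 (blk 31, set 3) → VC-HIT  vc=[19, 7, 23]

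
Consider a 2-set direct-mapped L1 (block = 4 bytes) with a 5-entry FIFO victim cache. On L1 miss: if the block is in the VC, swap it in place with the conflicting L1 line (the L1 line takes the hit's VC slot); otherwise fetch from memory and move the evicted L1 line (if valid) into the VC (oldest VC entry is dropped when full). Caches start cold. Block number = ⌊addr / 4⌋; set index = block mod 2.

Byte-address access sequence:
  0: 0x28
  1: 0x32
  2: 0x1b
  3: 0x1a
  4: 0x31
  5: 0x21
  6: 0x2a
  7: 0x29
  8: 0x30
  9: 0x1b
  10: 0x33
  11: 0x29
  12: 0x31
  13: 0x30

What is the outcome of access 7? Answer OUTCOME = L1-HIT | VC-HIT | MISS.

  [0] addr=0x28 blk=10 s=0: MISS | VC []
  [1] addr=0x32 blk=12 s=0: MISS | VC [10]
  [2] addr=0x1b blk=6 s=0: MISS | VC [10, 12]
  [3] addr=0x1a blk=6 s=0: L1-HIT | VC [10, 12]
  [4] addr=0x31 blk=12 s=0: VC-HIT | VC [10, 6]
  [5] addr=0x21 blk=8 s=0: MISS | VC [10, 6, 12]
  [6] addr=0x2a blk=10 s=0: VC-HIT | VC [8, 6, 12]
  [7] addr=0x29 blk=10 s=0: L1-HIT | VC [8, 6, 12]
  [8] addr=0x30 blk=12 s=0: VC-HIT | VC [8, 6, 10]
  [9] addr=0x1b blk=6 s=0: VC-HIT | VC [8, 12, 10]
  [10] addr=0x33 blk=12 s=0: VC-HIT | VC [8, 6, 10]
  [11] addr=0x29 blk=10 s=0: VC-HIT | VC [8, 6, 12]
  [12] addr=0x31 blk=12 s=0: VC-HIT | VC [8, 6, 10]
  [13] addr=0x30 blk=12 s=0: L1-HIT | VC [8, 6, 10]

OUTCOME = L1-HIT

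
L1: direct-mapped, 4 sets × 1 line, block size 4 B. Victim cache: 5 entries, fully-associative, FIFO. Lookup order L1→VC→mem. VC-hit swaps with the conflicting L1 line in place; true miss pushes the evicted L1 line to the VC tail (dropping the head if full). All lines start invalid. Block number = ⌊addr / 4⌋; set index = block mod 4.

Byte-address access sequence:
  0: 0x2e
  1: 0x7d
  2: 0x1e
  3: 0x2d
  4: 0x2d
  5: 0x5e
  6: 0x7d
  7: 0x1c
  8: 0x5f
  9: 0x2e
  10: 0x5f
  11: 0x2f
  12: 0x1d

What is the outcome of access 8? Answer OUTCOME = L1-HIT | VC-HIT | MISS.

0: 0x2e (blk 11, set 3) → MISS  vc=[]
1: 0x7d (blk 31, set 3) → MISS  vc=[11]
2: 0x1e (blk 7, set 3) → MISS  vc=[11, 31]
3: 0x2d (blk 11, set 3) → VC-HIT  vc=[7, 31]
4: 0x2d (blk 11, set 3) → L1-HIT  vc=[7, 31]
5: 0x5e (blk 23, set 3) → MISS  vc=[7, 31, 11]
6: 0x7d (blk 31, set 3) → VC-HIT  vc=[7, 23, 11]
7: 0x1c (blk 7, set 3) → VC-HIT  vc=[31, 23, 11]
8: 0x5f (blk 23, set 3) → VC-HIT  vc=[31, 7, 11]
9: 0x2e (blk 11, set 3) → VC-HIT  vc=[31, 7, 23]
10: 0x5f (blk 23, set 3) → VC-HIT  vc=[31, 7, 11]
11: 0x2f (blk 11, set 3) → VC-HIT  vc=[31, 7, 23]
12: 0x1d (blk 7, set 3) → VC-HIT  vc=[31, 11, 23]

OUTCOME = VC-HIT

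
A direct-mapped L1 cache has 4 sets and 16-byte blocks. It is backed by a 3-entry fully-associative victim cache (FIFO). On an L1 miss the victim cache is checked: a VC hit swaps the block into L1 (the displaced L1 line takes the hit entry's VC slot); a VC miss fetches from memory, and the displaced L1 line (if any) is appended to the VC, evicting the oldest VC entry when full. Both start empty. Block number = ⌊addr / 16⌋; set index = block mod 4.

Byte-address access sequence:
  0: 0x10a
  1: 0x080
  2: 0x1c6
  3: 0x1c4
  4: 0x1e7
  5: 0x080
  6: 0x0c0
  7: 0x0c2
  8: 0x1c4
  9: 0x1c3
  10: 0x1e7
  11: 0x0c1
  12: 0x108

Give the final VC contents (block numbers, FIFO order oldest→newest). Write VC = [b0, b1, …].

VC = [12, 28, 8]

#0 0x10a→b16/s0 MISS; vc=[]
#1 0x80→b8/s0 MISS; vc=[16]
#2 0x1c6→b28/s0 MISS; vc=[16,8]
#3 0x1c4→b28/s0 L1-HIT; vc=[16,8]
#4 0x1e7→b30/s2 MISS; vc=[16,8]
#5 0x80→b8/s0 VC-HIT; vc=[16,28]
#6 0xc0→b12/s0 MISS; vc=[16,28,8]
#7 0xc2→b12/s0 L1-HIT; vc=[16,28,8]
#8 0x1c4→b28/s0 VC-HIT; vc=[16,12,8]
#9 0x1c3→b28/s0 L1-HIT; vc=[16,12,8]
#10 0x1e7→b30/s2 L1-HIT; vc=[16,12,8]
#11 0xc1→b12/s0 VC-HIT; vc=[16,28,8]
#12 0x108→b16/s0 VC-HIT; vc=[12,28,8]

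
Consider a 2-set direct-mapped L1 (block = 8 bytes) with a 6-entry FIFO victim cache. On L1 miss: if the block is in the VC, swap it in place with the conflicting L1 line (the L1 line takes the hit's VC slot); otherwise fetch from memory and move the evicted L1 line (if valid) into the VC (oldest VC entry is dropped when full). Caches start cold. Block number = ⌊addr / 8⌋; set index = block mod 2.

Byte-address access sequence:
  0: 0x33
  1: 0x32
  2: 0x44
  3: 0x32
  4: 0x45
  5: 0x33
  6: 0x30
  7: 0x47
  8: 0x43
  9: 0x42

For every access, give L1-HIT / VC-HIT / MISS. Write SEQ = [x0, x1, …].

0: 0x33 (blk 6, set 0) → MISS  vc=[]
1: 0x32 (blk 6, set 0) → L1-HIT  vc=[]
2: 0x44 (blk 8, set 0) → MISS  vc=[6]
3: 0x32 (blk 6, set 0) → VC-HIT  vc=[8]
4: 0x45 (blk 8, set 0) → VC-HIT  vc=[6]
5: 0x33 (blk 6, set 0) → VC-HIT  vc=[8]
6: 0x30 (blk 6, set 0) → L1-HIT  vc=[8]
7: 0x47 (blk 8, set 0) → VC-HIT  vc=[6]
8: 0x43 (blk 8, set 0) → L1-HIT  vc=[6]
9: 0x42 (blk 8, set 0) → L1-HIT  vc=[6]

SEQ = [MISS, L1-HIT, MISS, VC-HIT, VC-HIT, VC-HIT, L1-HIT, VC-HIT, L1-HIT, L1-HIT]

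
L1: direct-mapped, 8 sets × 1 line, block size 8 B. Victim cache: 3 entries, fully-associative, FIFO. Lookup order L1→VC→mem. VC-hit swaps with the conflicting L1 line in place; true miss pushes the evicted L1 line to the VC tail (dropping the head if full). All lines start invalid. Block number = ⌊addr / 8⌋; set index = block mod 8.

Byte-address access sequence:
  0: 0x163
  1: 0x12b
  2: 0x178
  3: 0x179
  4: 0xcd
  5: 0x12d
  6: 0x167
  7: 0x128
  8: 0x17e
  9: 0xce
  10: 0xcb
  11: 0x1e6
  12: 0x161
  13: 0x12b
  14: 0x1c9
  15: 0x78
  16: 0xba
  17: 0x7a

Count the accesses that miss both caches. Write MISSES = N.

MISSES = 8

0: 0x163 (blk 44, set 4) → MISS  vc=[]
1: 0x12b (blk 37, set 5) → MISS  vc=[]
2: 0x178 (blk 47, set 7) → MISS  vc=[]
3: 0x179 (blk 47, set 7) → L1-HIT  vc=[]
4: 0xcd (blk 25, set 1) → MISS  vc=[]
5: 0x12d (blk 37, set 5) → L1-HIT  vc=[]
6: 0x167 (blk 44, set 4) → L1-HIT  vc=[]
7: 0x128 (blk 37, set 5) → L1-HIT  vc=[]
8: 0x17e (blk 47, set 7) → L1-HIT  vc=[]
9: 0xce (blk 25, set 1) → L1-HIT  vc=[]
10: 0xcb (blk 25, set 1) → L1-HIT  vc=[]
11: 0x1e6 (blk 60, set 4) → MISS  vc=[44]
12: 0x161 (blk 44, set 4) → VC-HIT  vc=[60]
13: 0x12b (blk 37, set 5) → L1-HIT  vc=[60]
14: 0x1c9 (blk 57, set 1) → MISS  vc=[60, 25]
15: 0x78 (blk 15, set 7) → MISS  vc=[60, 25, 47]
16: 0xba (blk 23, set 7) → MISS  vc=[25, 47, 15]
17: 0x7a (blk 15, set 7) → VC-HIT  vc=[25, 47, 23]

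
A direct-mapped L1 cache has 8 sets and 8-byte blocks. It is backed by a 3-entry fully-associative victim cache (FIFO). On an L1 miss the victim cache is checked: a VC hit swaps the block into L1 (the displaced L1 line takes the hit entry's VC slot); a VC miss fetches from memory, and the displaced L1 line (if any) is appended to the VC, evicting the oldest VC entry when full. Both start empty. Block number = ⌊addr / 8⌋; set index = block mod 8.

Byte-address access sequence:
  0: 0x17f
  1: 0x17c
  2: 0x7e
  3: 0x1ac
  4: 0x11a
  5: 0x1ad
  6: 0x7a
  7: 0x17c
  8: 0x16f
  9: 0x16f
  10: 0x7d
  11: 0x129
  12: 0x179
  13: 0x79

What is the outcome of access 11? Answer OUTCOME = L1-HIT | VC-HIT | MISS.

  [0] addr=0x17f blk=47 s=7: MISS | VC []
  [1] addr=0x17c blk=47 s=7: L1-HIT | VC []
  [2] addr=0x7e blk=15 s=7: MISS | VC [47]
  [3] addr=0x1ac blk=53 s=5: MISS | VC [47]
  [4] addr=0x11a blk=35 s=3: MISS | VC [47]
  [5] addr=0x1ad blk=53 s=5: L1-HIT | VC [47]
  [6] addr=0x7a blk=15 s=7: L1-HIT | VC [47]
  [7] addr=0x17c blk=47 s=7: VC-HIT | VC [15]
  [8] addr=0x16f blk=45 s=5: MISS | VC [15, 53]
  [9] addr=0x16f blk=45 s=5: L1-HIT | VC [15, 53]
  [10] addr=0x7d blk=15 s=7: VC-HIT | VC [47, 53]
  [11] addr=0x129 blk=37 s=5: MISS | VC [47, 53, 45]
  [12] addr=0x179 blk=47 s=7: VC-HIT | VC [15, 53, 45]
  [13] addr=0x79 blk=15 s=7: VC-HIT | VC [47, 53, 45]

OUTCOME = MISS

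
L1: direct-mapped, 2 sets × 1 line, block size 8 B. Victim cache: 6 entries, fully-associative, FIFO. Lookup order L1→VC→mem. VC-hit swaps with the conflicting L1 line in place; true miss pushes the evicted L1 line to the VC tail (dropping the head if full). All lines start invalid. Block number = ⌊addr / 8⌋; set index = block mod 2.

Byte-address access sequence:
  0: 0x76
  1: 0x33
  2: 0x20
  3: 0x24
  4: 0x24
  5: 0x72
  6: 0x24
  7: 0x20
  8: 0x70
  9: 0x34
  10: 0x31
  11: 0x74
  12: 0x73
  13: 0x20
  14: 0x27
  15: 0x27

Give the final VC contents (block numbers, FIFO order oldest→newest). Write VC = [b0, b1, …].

0: 0x76 (blk 14, set 0) → MISS  vc=[]
1: 0x33 (blk 6, set 0) → MISS  vc=[14]
2: 0x20 (blk 4, set 0) → MISS  vc=[14, 6]
3: 0x24 (blk 4, set 0) → L1-HIT  vc=[14, 6]
4: 0x24 (blk 4, set 0) → L1-HIT  vc=[14, 6]
5: 0x72 (blk 14, set 0) → VC-HIT  vc=[4, 6]
6: 0x24 (blk 4, set 0) → VC-HIT  vc=[14, 6]
7: 0x20 (blk 4, set 0) → L1-HIT  vc=[14, 6]
8: 0x70 (blk 14, set 0) → VC-HIT  vc=[4, 6]
9: 0x34 (blk 6, set 0) → VC-HIT  vc=[4, 14]
10: 0x31 (blk 6, set 0) → L1-HIT  vc=[4, 14]
11: 0x74 (blk 14, set 0) → VC-HIT  vc=[4, 6]
12: 0x73 (blk 14, set 0) → L1-HIT  vc=[4, 6]
13: 0x20 (blk 4, set 0) → VC-HIT  vc=[14, 6]
14: 0x27 (blk 4, set 0) → L1-HIT  vc=[14, 6]
15: 0x27 (blk 4, set 0) → L1-HIT  vc=[14, 6]

VC = [14, 6]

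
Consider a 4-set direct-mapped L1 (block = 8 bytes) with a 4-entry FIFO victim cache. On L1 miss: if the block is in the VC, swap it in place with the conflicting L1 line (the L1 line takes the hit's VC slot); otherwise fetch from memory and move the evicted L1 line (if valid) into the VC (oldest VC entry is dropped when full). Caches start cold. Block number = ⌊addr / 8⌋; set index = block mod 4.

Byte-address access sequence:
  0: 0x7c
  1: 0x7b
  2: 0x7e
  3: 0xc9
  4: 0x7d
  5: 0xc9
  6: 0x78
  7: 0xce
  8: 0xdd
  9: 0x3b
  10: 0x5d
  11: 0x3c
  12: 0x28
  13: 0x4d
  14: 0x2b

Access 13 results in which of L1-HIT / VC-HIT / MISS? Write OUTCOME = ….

OUTCOME = MISS

#0 0x7c→b15/s3 MISS; vc=[]
#1 0x7b→b15/s3 L1-HIT; vc=[]
#2 0x7e→b15/s3 L1-HIT; vc=[]
#3 0xc9→b25/s1 MISS; vc=[]
#4 0x7d→b15/s3 L1-HIT; vc=[]
#5 0xc9→b25/s1 L1-HIT; vc=[]
#6 0x78→b15/s3 L1-HIT; vc=[]
#7 0xce→b25/s1 L1-HIT; vc=[]
#8 0xdd→b27/s3 MISS; vc=[15]
#9 0x3b→b7/s3 MISS; vc=[15,27]
#10 0x5d→b11/s3 MISS; vc=[15,27,7]
#11 0x3c→b7/s3 VC-HIT; vc=[15,27,11]
#12 0x28→b5/s1 MISS; vc=[15,27,11,25]
#13 0x4d→b9/s1 MISS; vc=[27,11,25,5]
#14 0x2b→b5/s1 VC-HIT; vc=[27,11,25,9]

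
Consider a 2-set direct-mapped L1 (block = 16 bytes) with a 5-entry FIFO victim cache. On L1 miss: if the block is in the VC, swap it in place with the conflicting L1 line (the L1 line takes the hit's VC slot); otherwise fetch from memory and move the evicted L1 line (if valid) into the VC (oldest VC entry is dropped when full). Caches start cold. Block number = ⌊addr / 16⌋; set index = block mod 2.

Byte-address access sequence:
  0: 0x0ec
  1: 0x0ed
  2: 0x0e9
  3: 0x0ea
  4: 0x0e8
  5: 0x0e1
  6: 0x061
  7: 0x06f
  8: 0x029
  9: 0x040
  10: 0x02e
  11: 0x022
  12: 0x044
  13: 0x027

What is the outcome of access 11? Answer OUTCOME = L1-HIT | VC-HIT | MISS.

OUTCOME = L1-HIT

#0 0xec→b14/s0 MISS; vc=[]
#1 0xed→b14/s0 L1-HIT; vc=[]
#2 0xe9→b14/s0 L1-HIT; vc=[]
#3 0xea→b14/s0 L1-HIT; vc=[]
#4 0xe8→b14/s0 L1-HIT; vc=[]
#5 0xe1→b14/s0 L1-HIT; vc=[]
#6 0x61→b6/s0 MISS; vc=[14]
#7 0x6f→b6/s0 L1-HIT; vc=[14]
#8 0x29→b2/s0 MISS; vc=[14,6]
#9 0x40→b4/s0 MISS; vc=[14,6,2]
#10 0x2e→b2/s0 VC-HIT; vc=[14,6,4]
#11 0x22→b2/s0 L1-HIT; vc=[14,6,4]
#12 0x44→b4/s0 VC-HIT; vc=[14,6,2]
#13 0x27→b2/s0 VC-HIT; vc=[14,6,4]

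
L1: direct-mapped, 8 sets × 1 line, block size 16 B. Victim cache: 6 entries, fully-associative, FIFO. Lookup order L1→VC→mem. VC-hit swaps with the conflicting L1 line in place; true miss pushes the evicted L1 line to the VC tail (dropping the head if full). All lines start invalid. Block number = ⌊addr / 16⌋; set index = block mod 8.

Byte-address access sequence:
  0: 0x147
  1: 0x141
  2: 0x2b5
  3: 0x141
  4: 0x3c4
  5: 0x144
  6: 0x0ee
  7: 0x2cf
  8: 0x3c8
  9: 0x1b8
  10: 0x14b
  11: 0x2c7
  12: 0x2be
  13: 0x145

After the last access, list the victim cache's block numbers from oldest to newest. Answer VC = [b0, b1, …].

VC = [44, 60, 27]

0: 0x147 (blk 20, set 4) → MISS  vc=[]
1: 0x141 (blk 20, set 4) → L1-HIT  vc=[]
2: 0x2b5 (blk 43, set 3) → MISS  vc=[]
3: 0x141 (blk 20, set 4) → L1-HIT  vc=[]
4: 0x3c4 (blk 60, set 4) → MISS  vc=[20]
5: 0x144 (blk 20, set 4) → VC-HIT  vc=[60]
6: 0xee (blk 14, set 6) → MISS  vc=[60]
7: 0x2cf (blk 44, set 4) → MISS  vc=[60, 20]
8: 0x3c8 (blk 60, set 4) → VC-HIT  vc=[44, 20]
9: 0x1b8 (blk 27, set 3) → MISS  vc=[44, 20, 43]
10: 0x14b (blk 20, set 4) → VC-HIT  vc=[44, 60, 43]
11: 0x2c7 (blk 44, set 4) → VC-HIT  vc=[20, 60, 43]
12: 0x2be (blk 43, set 3) → VC-HIT  vc=[20, 60, 27]
13: 0x145 (blk 20, set 4) → VC-HIT  vc=[44, 60, 27]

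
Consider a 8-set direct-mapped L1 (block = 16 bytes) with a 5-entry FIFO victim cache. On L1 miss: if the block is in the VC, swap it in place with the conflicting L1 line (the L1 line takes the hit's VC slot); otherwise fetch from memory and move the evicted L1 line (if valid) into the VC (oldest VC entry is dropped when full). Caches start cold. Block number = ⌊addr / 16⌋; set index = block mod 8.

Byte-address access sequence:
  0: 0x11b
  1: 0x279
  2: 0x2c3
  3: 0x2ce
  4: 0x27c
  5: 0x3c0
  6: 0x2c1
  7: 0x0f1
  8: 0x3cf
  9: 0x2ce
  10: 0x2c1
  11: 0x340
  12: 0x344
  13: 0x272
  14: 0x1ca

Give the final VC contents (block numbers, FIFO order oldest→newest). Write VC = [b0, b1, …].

  [0] addr=0x11b blk=17 s=1: MISS | VC []
  [1] addr=0x279 blk=39 s=7: MISS | VC []
  [2] addr=0x2c3 blk=44 s=4: MISS | VC []
  [3] addr=0x2ce blk=44 s=4: L1-HIT | VC []
  [4] addr=0x27c blk=39 s=7: L1-HIT | VC []
  [5] addr=0x3c0 blk=60 s=4: MISS | VC [44]
  [6] addr=0x2c1 blk=44 s=4: VC-HIT | VC [60]
  [7] addr=0xf1 blk=15 s=7: MISS | VC [60, 39]
  [8] addr=0x3cf blk=60 s=4: VC-HIT | VC [44, 39]
  [9] addr=0x2ce blk=44 s=4: VC-HIT | VC [60, 39]
  [10] addr=0x2c1 blk=44 s=4: L1-HIT | VC [60, 39]
  [11] addr=0x340 blk=52 s=4: MISS | VC [60, 39, 44]
  [12] addr=0x344 blk=52 s=4: L1-HIT | VC [60, 39, 44]
  [13] addr=0x272 blk=39 s=7: VC-HIT | VC [60, 15, 44]
  [14] addr=0x1ca blk=28 s=4: MISS | VC [60, 15, 44, 52]

VC = [60, 15, 44, 52]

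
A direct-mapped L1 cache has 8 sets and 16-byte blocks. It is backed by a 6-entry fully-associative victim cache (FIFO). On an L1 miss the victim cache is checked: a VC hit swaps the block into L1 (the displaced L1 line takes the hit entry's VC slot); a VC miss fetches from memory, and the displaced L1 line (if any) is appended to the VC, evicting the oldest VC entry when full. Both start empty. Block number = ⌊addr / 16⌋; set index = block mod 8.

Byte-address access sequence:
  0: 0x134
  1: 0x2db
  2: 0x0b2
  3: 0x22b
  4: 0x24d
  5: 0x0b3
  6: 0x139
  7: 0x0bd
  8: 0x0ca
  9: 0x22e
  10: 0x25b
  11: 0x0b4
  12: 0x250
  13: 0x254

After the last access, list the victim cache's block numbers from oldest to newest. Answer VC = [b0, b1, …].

#0 0x134→b19/s3 MISS; vc=[]
#1 0x2db→b45/s5 MISS; vc=[]
#2 0xb2→b11/s3 MISS; vc=[19]
#3 0x22b→b34/s2 MISS; vc=[19]
#4 0x24d→b36/s4 MISS; vc=[19]
#5 0xb3→b11/s3 L1-HIT; vc=[19]
#6 0x139→b19/s3 VC-HIT; vc=[11]
#7 0xbd→b11/s3 VC-HIT; vc=[19]
#8 0xca→b12/s4 MISS; vc=[19,36]
#9 0x22e→b34/s2 L1-HIT; vc=[19,36]
#10 0x25b→b37/s5 MISS; vc=[19,36,45]
#11 0xb4→b11/s3 L1-HIT; vc=[19,36,45]
#12 0x250→b37/s5 L1-HIT; vc=[19,36,45]
#13 0x254→b37/s5 L1-HIT; vc=[19,36,45]

VC = [19, 36, 45]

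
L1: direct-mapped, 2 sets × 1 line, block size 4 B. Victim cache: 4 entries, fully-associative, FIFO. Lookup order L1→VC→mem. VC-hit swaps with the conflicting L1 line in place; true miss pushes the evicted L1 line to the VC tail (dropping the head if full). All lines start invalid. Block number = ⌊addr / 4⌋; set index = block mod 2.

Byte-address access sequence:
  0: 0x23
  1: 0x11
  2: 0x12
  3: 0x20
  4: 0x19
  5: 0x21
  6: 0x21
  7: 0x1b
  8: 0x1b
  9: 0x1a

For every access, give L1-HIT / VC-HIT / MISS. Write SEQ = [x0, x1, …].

SEQ = [MISS, MISS, L1-HIT, VC-HIT, MISS, VC-HIT, L1-HIT, VC-HIT, L1-HIT, L1-HIT]

#0 0x23→b8/s0 MISS; vc=[]
#1 0x11→b4/s0 MISS; vc=[8]
#2 0x12→b4/s0 L1-HIT; vc=[8]
#3 0x20→b8/s0 VC-HIT; vc=[4]
#4 0x19→b6/s0 MISS; vc=[4,8]
#5 0x21→b8/s0 VC-HIT; vc=[4,6]
#6 0x21→b8/s0 L1-HIT; vc=[4,6]
#7 0x1b→b6/s0 VC-HIT; vc=[4,8]
#8 0x1b→b6/s0 L1-HIT; vc=[4,8]
#9 0x1a→b6/s0 L1-HIT; vc=[4,8]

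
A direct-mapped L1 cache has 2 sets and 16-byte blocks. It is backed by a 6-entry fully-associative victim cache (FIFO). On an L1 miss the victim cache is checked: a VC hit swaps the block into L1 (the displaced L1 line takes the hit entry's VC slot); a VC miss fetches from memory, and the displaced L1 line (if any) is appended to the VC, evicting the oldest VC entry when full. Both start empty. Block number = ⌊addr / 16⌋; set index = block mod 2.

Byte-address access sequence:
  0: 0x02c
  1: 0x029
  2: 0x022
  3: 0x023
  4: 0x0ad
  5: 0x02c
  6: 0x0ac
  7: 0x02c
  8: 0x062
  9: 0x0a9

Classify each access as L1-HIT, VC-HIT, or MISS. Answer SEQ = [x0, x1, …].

  [0] addr=0x2c blk=2 s=0: MISS | VC []
  [1] addr=0x29 blk=2 s=0: L1-HIT | VC []
  [2] addr=0x22 blk=2 s=0: L1-HIT | VC []
  [3] addr=0x23 blk=2 s=0: L1-HIT | VC []
  [4] addr=0xad blk=10 s=0: MISS | VC [2]
  [5] addr=0x2c blk=2 s=0: VC-HIT | VC [10]
  [6] addr=0xac blk=10 s=0: VC-HIT | VC [2]
  [7] addr=0x2c blk=2 s=0: VC-HIT | VC [10]
  [8] addr=0x62 blk=6 s=0: MISS | VC [10, 2]
  [9] addr=0xa9 blk=10 s=0: VC-HIT | VC [6, 2]

SEQ = [MISS, L1-HIT, L1-HIT, L1-HIT, MISS, VC-HIT, VC-HIT, VC-HIT, MISS, VC-HIT]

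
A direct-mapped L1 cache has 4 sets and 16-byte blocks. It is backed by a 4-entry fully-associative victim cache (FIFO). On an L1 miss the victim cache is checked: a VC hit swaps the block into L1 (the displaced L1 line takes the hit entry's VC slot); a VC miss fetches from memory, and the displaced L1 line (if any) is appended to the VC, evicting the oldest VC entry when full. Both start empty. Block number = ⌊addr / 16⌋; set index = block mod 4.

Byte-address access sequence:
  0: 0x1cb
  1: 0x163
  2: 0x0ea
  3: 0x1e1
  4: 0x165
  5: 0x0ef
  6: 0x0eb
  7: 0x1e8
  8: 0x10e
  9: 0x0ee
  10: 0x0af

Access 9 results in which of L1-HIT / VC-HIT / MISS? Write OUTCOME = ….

0: 0x1cb (blk 28, set 0) → MISS  vc=[]
1: 0x163 (blk 22, set 2) → MISS  vc=[]
2: 0xea (blk 14, set 2) → MISS  vc=[22]
3: 0x1e1 (blk 30, set 2) → MISS  vc=[22, 14]
4: 0x165 (blk 22, set 2) → VC-HIT  vc=[30, 14]
5: 0xef (blk 14, set 2) → VC-HIT  vc=[30, 22]
6: 0xeb (blk 14, set 2) → L1-HIT  vc=[30, 22]
7: 0x1e8 (blk 30, set 2) → VC-HIT  vc=[14, 22]
8: 0x10e (blk 16, set 0) → MISS  vc=[14, 22, 28]
9: 0xee (blk 14, set 2) → VC-HIT  vc=[30, 22, 28]
10: 0xaf (blk 10, set 2) → MISS  vc=[30, 22, 28, 14]

OUTCOME = VC-HIT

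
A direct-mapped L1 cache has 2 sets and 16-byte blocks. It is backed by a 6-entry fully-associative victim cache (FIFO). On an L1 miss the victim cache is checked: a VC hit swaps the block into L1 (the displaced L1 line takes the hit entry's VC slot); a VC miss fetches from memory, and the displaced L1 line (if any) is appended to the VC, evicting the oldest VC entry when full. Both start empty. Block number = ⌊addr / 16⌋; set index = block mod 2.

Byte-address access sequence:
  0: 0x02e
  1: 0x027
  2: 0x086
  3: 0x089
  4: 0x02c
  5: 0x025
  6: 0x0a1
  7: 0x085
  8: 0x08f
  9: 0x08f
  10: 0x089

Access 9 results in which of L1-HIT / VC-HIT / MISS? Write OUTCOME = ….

OUTCOME = L1-HIT

#0 0x2e→b2/s0 MISS; vc=[]
#1 0x27→b2/s0 L1-HIT; vc=[]
#2 0x86→b8/s0 MISS; vc=[2]
#3 0x89→b8/s0 L1-HIT; vc=[2]
#4 0x2c→b2/s0 VC-HIT; vc=[8]
#5 0x25→b2/s0 L1-HIT; vc=[8]
#6 0xa1→b10/s0 MISS; vc=[8,2]
#7 0x85→b8/s0 VC-HIT; vc=[10,2]
#8 0x8f→b8/s0 L1-HIT; vc=[10,2]
#9 0x8f→b8/s0 L1-HIT; vc=[10,2]
#10 0x89→b8/s0 L1-HIT; vc=[10,2]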